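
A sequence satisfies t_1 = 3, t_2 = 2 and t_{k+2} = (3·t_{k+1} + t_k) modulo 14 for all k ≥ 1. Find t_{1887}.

We have t_1 = 3, t_2 = 2, t_3 = 9, t_4 = 1, t_5 = 12, t_6 = 9, t_7 = 11, t_8 = 0, t_9 = 11, t_{10} = 5, t_{11} = 12, t_{12} = 13, t_{13} = 9, t_{14} = 12, t_{15} = 3, t_{16} = 7, t_{17} = 10, t_{18} = 9, t_{19} = 9, t_{20} = 8, t_{21} = 5, t_{22} = 9, t_{23} = 4, t_{24} = 7, t_{25} = 11, t_{26} = 12, t_{27} = 5, t_{28} = 13, t_{29} = 2, t_{30} = 5, t_{31} = 3, t_{32} = 0, t_{33} = 3, t_{34} = 9, t_{35} = 2, t_{36} = 1, t_{37} = 5, t_{38} = 2, t_{39} = 11, t_{40} = 7, t_{41} = 4, t_{42} = 5, t_{43} = 5, t_{44} = 6, t_{45} = 9, t_{46} = 5, t_{47} = 10, t_{48} = 7, t_{49} = 3, t_{50} = 2.
Since (t_{49}, t_{50}) = (t_1, t_2) = (3, 2) (two consecutive terms determine the rest), the sequence is periodic with period 48.
(1887 - 1) mod 48 = 14, so t_{1887} = t_{15} = 3.

3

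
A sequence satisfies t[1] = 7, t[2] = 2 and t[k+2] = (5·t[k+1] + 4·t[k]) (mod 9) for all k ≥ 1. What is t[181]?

2

We have t[1] = 7; t[2] = 2; t[3] = 2; t[4] = 0; t[5] = 8; t[6] = 4; t[7] = 7; t[8] = 6; t[9] = 4; t[10] = 8; t[11] = 2; t[12] = 6; t[13] = 2; t[14] = 7; t[15] = 7; t[16] = 0; t[17] = 1; t[18] = 5; t[19] = 2; t[20] = 3; t[21] = 5; t[22] = 1; t[23] = 7; t[24] = 3; t[25] = 7; t[26] = 2.
Since (t[25], t[26]) = (t[1], t[2]) = (7, 2) (two consecutive terms determine the rest), the sequence is periodic with period 24.
So t[181] = t[1 + ((181-1) mod 24)] = t[13] = 2.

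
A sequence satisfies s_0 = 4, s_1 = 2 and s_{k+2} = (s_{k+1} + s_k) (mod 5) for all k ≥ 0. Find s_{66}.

1

Listing terms: s_0 = 4; s_1 = 2; s_2 = 1; s_3 = 3; s_4 = 4; s_5 = 2.
Since (s_4, s_5) = (s_0, s_1) = (4, 2) (two consecutive terms determine the rest), the sequence is periodic with period 4.
(66 - 0) mod 4 = 2, so s_{66} = s_2 = 1.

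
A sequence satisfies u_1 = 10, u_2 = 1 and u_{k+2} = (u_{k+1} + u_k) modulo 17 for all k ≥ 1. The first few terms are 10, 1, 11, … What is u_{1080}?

u_1 = 10,  u_2 = 1,  u_3 = 11,  u_4 = 12,  u_5 = 6,  u_6 = 1,  u_7 = 7,  u_8 = 8,  u_9 = 15,  u_{10} = 6,  u_{11} = 4,  u_{12} = 10,  u_{13} = 14,  u_{14} = 7,  u_{15} = 4,  u_{16} = 11,  u_{17} = 15,  u_{18} = 9,  u_{19} = 7,  u_{20} = 16,  u_{21} = 6,  u_{22} = 5,  u_{23} = 11,  u_{24} = 16,  u_{25} = 10,  u_{26} = 9,  u_{27} = 2,  u_{28} = 11,  u_{29} = 13,  u_{30} = 7,  u_{31} = 3,  u_{32} = 10,  u_{33} = 13,  u_{34} = 6,  u_{35} = 2,  u_{36} = 8,  u_{37} = 10,  u_{38} = 1.
The sequence repeats with period 36.
So u_{1080} = u_{1 + ((1080-1) mod 36)} = u_{36} = 8.

8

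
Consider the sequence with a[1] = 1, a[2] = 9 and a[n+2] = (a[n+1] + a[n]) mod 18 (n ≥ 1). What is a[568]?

Listing terms: a[1] = 1,  a[2] = 9,  a[3] = 10,  a[4] = 1,  a[5] = 11,  a[6] = 12,  a[7] = 5,  a[8] = 17,  a[9] = 4,  a[10] = 3,  a[11] = 7,  a[12] = 10,  a[13] = 17,  a[14] = 9,  a[15] = 8,  a[16] = 17,  a[17] = 7,  a[18] = 6,  a[19] = 13,  a[20] = 1,  a[21] = 14,  a[22] = 15,  a[23] = 11,  a[24] = 8,  a[25] = 1,  a[26] = 9.
Since (a[25], a[26]) = (a[1], a[2]) = (1, 9) (two consecutive terms determine the rest), the sequence is periodic with period 24.
So a[568] = a[1 + ((568-1) mod 24)] = a[16] = 17.

17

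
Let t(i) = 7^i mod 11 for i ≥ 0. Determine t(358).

Listing terms: t(0) = 1,  t(1) = 7,  t(2) = 5,  t(3) = 2,  t(4) = 3,  t(5) = 10,  t(6) = 4,  t(7) = 6,  t(8) = 9,  t(9) = 8,  t(10) = 1.
The sequence repeats with period 10.
So t(358) = t(0 + ((358-0) mod 10)) = t(8) = 9.

9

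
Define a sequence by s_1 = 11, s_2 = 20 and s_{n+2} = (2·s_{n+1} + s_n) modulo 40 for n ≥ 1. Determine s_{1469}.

Listing terms: s_1 = 11,  s_2 = 20,  s_3 = 11,  s_4 = 2,  s_5 = 15,  s_6 = 32,  s_7 = 39,  s_8 = 30,  s_9 = 19,  s_{10} = 28,  s_{11} = 35,  s_{12} = 18,  s_{13} = 31,  s_{14} = 0,  s_{15} = 31,  s_{16} = 22,  s_{17} = 35,  s_{18} = 12,  s_{19} = 19,  s_{20} = 10,  s_{21} = 39,  s_{22} = 8,  s_{23} = 15,  s_{24} = 38,  s_{25} = 11,  s_{26} = 20.
Since (s_{25}, s_{26}) = (s_1, s_2) = (11, 20) (two consecutive terms determine the rest), the sequence is periodic with period 24.
(1469 - 1) mod 24 = 4, so s_{1469} = s_5 = 15.

15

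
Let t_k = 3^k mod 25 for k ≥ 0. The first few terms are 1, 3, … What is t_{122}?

t_0 = 1,  t_1 = 3,  t_2 = 9,  t_3 = 2,  t_4 = 6,  t_5 = 18,  t_6 = 4,  t_7 = 12,  t_8 = 11,  t_9 = 8,  t_{10} = 24,  t_{11} = 22,  t_{12} = 16,  t_{13} = 23,  t_{14} = 19,  t_{15} = 7,  t_{16} = 21,  t_{17} = 13,  t_{18} = 14,  t_{19} = 17,  t_{20} = 1.
Since t_{20} = t_0 = 1, the sequence is periodic with period 20.
(122 - 0) mod 20 = 2, so t_{122} = t_2 = 9.

9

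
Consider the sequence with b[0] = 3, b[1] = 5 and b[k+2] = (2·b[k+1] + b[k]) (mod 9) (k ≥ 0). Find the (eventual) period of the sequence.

We have b[0] = 3; b[1] = 5; b[2] = 4; b[3] = 4; b[4] = 3; b[5] = 1; b[6] = 5; b[7] = 2; b[8] = 0; b[9] = 2; b[10] = 4; b[11] = 1; b[12] = 6; b[13] = 4; b[14] = 5; b[15] = 5; b[16] = 6; b[17] = 8; b[18] = 4; b[19] = 7; b[20] = 0; b[21] = 7; b[22] = 5; b[23] = 8; b[24] = 3; b[25] = 5.
The sequence repeats with period 24.

24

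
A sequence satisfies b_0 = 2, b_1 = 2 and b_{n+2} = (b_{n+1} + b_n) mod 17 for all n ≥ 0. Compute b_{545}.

16

Computing terms: b_0 = 2; b_1 = 2; b_2 = 4; b_3 = 6; b_4 = 10; b_5 = 16; b_6 = 9; b_7 = 8; b_8 = 0; b_9 = 8; b_{10} = 8; b_{11} = 16; b_{12} = 7; b_{13} = 6; b_{14} = 13; b_{15} = 2; b_{16} = 15; b_{17} = 0; b_{18} = 15; b_{19} = 15; b_{20} = 13; b_{21} = 11; b_{22} = 7; b_{23} = 1; b_{24} = 8; b_{25} = 9; b_{26} = 0; b_{27} = 9; b_{28} = 9; b_{29} = 1; b_{30} = 10; b_{31} = 11; b_{32} = 4; b_{33} = 15; b_{34} = 2; b_{35} = 0; b_{36} = 2; b_{37} = 2.
The sequence repeats with period 36.
So b_{545} = b_{0 + ((545-0) mod 36)} = b_5 = 16.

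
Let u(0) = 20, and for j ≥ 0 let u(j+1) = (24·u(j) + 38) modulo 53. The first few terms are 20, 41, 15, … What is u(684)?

Computing terms: u(0) = 20, u(1) = 41, u(2) = 15, u(3) = 27, u(4) = 50, u(5) = 19, u(6) = 17, u(7) = 22, u(8) = 36, u(9) = 1, u(10) = 9, u(11) = 42, u(12) = 39, u(13) = 20.
The sequence repeats with period 13.
So u(684) = u(0 + ((684-0) mod 13)) = u(8) = 36.

36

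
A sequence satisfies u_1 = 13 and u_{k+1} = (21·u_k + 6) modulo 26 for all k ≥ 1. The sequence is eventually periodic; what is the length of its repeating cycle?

Listing terms: u_1 = 13,  u_2 = 19,  u_3 = 15,  u_4 = 9,  u_5 = 13.
The sequence repeats with period 4.

4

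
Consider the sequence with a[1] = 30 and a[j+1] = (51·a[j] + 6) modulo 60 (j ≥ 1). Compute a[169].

Computing terms: a[1] = 30, a[2] = 36, a[3] = 42, a[4] = 48, a[5] = 54, a[6] = 0, a[7] = 6, a[8] = 12, a[9] = 18, a[10] = 24, a[11] = 30.
The sequence repeats with period 10.
So a[169] = a[1 + ((169-1) mod 10)] = a[9] = 18.

18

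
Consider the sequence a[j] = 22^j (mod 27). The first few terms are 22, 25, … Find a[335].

a[1] = 22, a[2] = 25, a[3] = 10, a[4] = 4, a[5] = 7, a[6] = 19, a[7] = 13, a[8] = 16, a[9] = 1, a[10] = 22.
The sequence repeats with period 9.
(335 - 1) mod 9 = 1, so a[335] = a[2] = 25.

25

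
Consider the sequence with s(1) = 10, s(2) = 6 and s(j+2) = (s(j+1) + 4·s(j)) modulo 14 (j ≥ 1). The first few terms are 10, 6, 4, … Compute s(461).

Listing terms: s(1) = 10, s(2) = 6, s(3) = 4, s(4) = 0, s(5) = 2, s(6) = 2, s(7) = 10, s(8) = 4, s(9) = 2, s(10) = 4, s(11) = 12, s(12) = 0, s(13) = 6, s(14) = 6, s(15) = 2, s(16) = 12, s(17) = 6, s(18) = 12, s(19) = 8, s(20) = 0, s(21) = 4, s(22) = 4, s(23) = 6, s(24) = 8, s(25) = 4, s(26) = 8, s(27) = 10, s(28) = 0, s(29) = 12, s(30) = 12, s(31) = 4, s(32) = 10, s(33) = 12, s(34) = 10, s(35) = 2, s(36) = 0, s(37) = 8, s(38) = 8, s(39) = 12, s(40) = 2, s(41) = 8, s(42) = 2, s(43) = 6, s(44) = 0, s(45) = 10, s(46) = 10, s(47) = 8, s(48) = 6, s(49) = 10, s(50) = 6.
Since (s(49), s(50)) = (s(1), s(2)) = (10, 6) (two consecutive terms determine the rest), the sequence is periodic with period 48.
(461 - 1) mod 48 = 28, so s(461) = s(29) = 12.

12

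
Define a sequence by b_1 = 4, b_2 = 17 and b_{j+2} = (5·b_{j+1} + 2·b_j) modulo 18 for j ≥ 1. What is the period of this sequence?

We have b_1 = 4,  b_2 = 17,  b_3 = 3,  b_4 = 13,  b_5 = 17,  b_6 = 3.
Since (b_5, b_6) = (b_2, b_3) = (17, 3) (two consecutive terms determine the rest), the sequence is eventually periodic: after a pre-period of length 1 it cycles with period 3.

3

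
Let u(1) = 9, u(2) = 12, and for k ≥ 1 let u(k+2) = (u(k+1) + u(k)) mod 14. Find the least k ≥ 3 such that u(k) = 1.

7

We have u(1) = 9,  u(2) = 12,  u(3) = 7,  u(4) = 5,  u(5) = 12,  u(6) = 3,  u(7) = 1,  u(8) = 4,  u(9) = 5,  u(10) = 9,  u(11) = 0,  u(12) = 9,  u(13) = 9,  u(14) = 4,  u(15) = 13,  u(16) = 3,  u(17) = 2,  u(18) = 5,  u(19) = 7,  u(20) = 12,  u(21) = 5,  u(22) = 3,  u(23) = 8,  u(24) = 11,  u(25) = 5,  u(26) = 2,  u(27) = 7,  u(28) = 9,  u(29) = 2,  u(30) = 11,  u(31) = 13,  u(32) = 10,  u(33) = 9,  u(34) = 5,  u(35) = 0,  u(36) = 5,  u(37) = 5,  u(38) = 10,  u(39) = 1,  u(40) = 11,  u(41) = 12,  u(42) = 9,  u(43) = 7,  u(44) = 2,  u(45) = 9,  u(46) = 11,  u(47) = 6,  u(48) = 3,  u(49) = 9,  u(50) = 12.
The sequence repeats with period 48.
The value 1 first appears (with k ≥ 3) at u(7).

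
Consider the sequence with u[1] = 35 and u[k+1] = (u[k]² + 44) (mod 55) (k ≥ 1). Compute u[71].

5

Computing terms: u[1] = 35; u[2] = 4; u[3] = 5; u[4] = 14; u[5] = 20; u[6] = 4.
Since u[6] = u[2] = 4, the sequence is eventually periodic: after a pre-period of length 1 it cycles with period 4.
For k ≥ 2, u[k] depends only on (k - 2) mod 4. (71 - 2) mod 4 = 1, so u[71] = u[3] = 5.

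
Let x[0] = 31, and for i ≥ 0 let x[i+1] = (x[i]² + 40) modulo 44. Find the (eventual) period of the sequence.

We have x[0] = 31,  x[1] = 33,  x[2] = 29,  x[3] = 1,  x[4] = 41,  x[5] = 5,  x[6] = 21,  x[7] = 41.
Since x[7] = x[4] = 41, the sequence is eventually periodic: after a pre-period of length 4 it cycles with period 3.

3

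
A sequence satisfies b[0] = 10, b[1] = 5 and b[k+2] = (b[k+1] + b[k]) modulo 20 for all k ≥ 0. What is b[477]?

0

We have b[0] = 10, b[1] = 5, b[2] = 15, b[3] = 0, b[4] = 15, b[5] = 15, b[6] = 10, b[7] = 5.
Since (b[6], b[7]) = (b[0], b[1]) = (10, 5) (two consecutive terms determine the rest), the sequence is periodic with period 6.
(477 - 0) mod 6 = 3, so b[477] = b[3] = 0.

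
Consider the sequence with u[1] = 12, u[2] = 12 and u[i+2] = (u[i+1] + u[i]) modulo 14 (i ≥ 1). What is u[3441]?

12

Listing terms: u[1] = 12, u[2] = 12, u[3] = 10, u[4] = 8, u[5] = 4, u[6] = 12, u[7] = 2, u[8] = 0, u[9] = 2, u[10] = 2, u[11] = 4, u[12] = 6, u[13] = 10, u[14] = 2, u[15] = 12, u[16] = 0, u[17] = 12, u[18] = 12.
Since (u[17], u[18]) = (u[1], u[2]) = (12, 12) (two consecutive terms determine the rest), the sequence is periodic with period 16.
So u[3441] = u[1 + ((3441-1) mod 16)] = u[1] = 12.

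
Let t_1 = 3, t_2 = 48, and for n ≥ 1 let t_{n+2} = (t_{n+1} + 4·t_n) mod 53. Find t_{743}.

5

We have t_1 = 3; t_2 = 48; t_3 = 7; t_4 = 40; t_5 = 15; t_6 = 16; t_7 = 23; t_8 = 34; t_9 = 20; t_{10} = 50; t_{11} = 24; t_{12} = 12; t_{13} = 2; t_{14} = 50; t_{15} = 5; t_{16} = 46; t_{17} = 13; t_{18} = 38; t_{19} = 37; t_{20} = 30; t_{21} = 19; t_{22} = 33; t_{23} = 3; t_{24} = 29; t_{25} = 41; t_{26} = 51; t_{27} = 3; t_{28} = 48.
The sequence repeats with period 26.
So t_{743} = t_{1 + ((743-1) mod 26)} = t_{15} = 5.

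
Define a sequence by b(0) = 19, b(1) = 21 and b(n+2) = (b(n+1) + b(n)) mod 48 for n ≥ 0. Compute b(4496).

16

Computing terms: b(0) = 19; b(1) = 21; b(2) = 40; b(3) = 13; b(4) = 5; b(5) = 18; b(6) = 23; b(7) = 41; b(8) = 16; b(9) = 9; b(10) = 25; b(11) = 34; b(12) = 11; b(13) = 45; b(14) = 8; b(15) = 5; b(16) = 13; b(17) = 18; b(18) = 31; b(19) = 1; b(20) = 32; b(21) = 33; b(22) = 17; b(23) = 2; b(24) = 19; b(25) = 21.
Since (b(24), b(25)) = (b(0), b(1)) = (19, 21) (two consecutive terms determine the rest), the sequence is periodic with period 24.
So b(4496) = b(0 + ((4496-0) mod 24)) = b(8) = 16.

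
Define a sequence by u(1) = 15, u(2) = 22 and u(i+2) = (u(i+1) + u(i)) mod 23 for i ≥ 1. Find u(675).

Computing terms: u(1) = 15; u(2) = 22; u(3) = 14; u(4) = 13; u(5) = 4; u(6) = 17; u(7) = 21; u(8) = 15; u(9) = 13; u(10) = 5; u(11) = 18; u(12) = 0; u(13) = 18; u(14) = 18; u(15) = 13; u(16) = 8; u(17) = 21; u(18) = 6; u(19) = 4; u(20) = 10; u(21) = 14; u(22) = 1; u(23) = 15; u(24) = 16; u(25) = 8; u(26) = 1; u(27) = 9; u(28) = 10; u(29) = 19; u(30) = 6; u(31) = 2; u(32) = 8; u(33) = 10; u(34) = 18; u(35) = 5; u(36) = 0; u(37) = 5; u(38) = 5; u(39) = 10; u(40) = 15; u(41) = 2; u(42) = 17; u(43) = 19; u(44) = 13; u(45) = 9; u(46) = 22; u(47) = 8; u(48) = 7; u(49) = 15; u(50) = 22.
The sequence repeats with period 48.
(675 - 1) mod 48 = 2, so u(675) = u(3) = 14.

14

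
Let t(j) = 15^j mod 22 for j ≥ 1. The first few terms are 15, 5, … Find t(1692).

5

We have t(1) = 15, t(2) = 5, t(3) = 9, t(4) = 3, t(5) = 1, t(6) = 15.
The sequence repeats with period 5.
So t(1692) = t(1 + ((1692-1) mod 5)) = t(2) = 5.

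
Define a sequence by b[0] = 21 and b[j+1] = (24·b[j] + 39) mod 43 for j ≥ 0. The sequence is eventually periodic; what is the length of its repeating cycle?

21

Computing terms: b[0] = 21, b[1] = 27, b[2] = 42, b[3] = 15, b[4] = 12, b[5] = 26, b[6] = 18, b[7] = 41, b[8] = 34, b[9] = 38, b[10] = 5, b[11] = 30, b[12] = 28, b[13] = 23, b[14] = 32, b[15] = 33, b[16] = 14, b[17] = 31, b[18] = 9, b[19] = 40, b[20] = 10, b[21] = 21.
Since b[21] = b[0] = 21, the sequence is periodic with period 21.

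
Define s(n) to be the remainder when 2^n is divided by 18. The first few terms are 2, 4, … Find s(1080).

Computing terms: s(1) = 2,  s(2) = 4,  s(3) = 8,  s(4) = 16,  s(5) = 14,  s(6) = 10,  s(7) = 2.
Since s(7) = s(1) = 2, the sequence is periodic with period 6.
(1080 - 1) mod 6 = 5, so s(1080) = s(6) = 10.

10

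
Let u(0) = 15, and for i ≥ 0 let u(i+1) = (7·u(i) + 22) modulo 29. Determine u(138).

u(0) = 15,  u(1) = 11,  u(2) = 12,  u(3) = 19,  u(4) = 10,  u(5) = 5,  u(6) = 28,  u(7) = 15.
The sequence repeats with period 7.
(138 - 0) mod 7 = 5, so u(138) = u(5) = 5.

5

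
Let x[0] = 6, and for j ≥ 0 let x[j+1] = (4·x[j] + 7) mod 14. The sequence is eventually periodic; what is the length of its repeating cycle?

3

Listing terms: x[0] = 6; x[1] = 3; x[2] = 5; x[3] = 13; x[4] = 3.
Since x[4] = x[1] = 3, the sequence is eventually periodic: after a pre-period of length 1 it cycles with period 3.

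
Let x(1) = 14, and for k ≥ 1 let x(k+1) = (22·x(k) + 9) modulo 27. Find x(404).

2

Computing terms: x(1) = 14; x(2) = 20; x(3) = 17; x(4) = 5; x(5) = 11; x(6) = 8; x(7) = 23; x(8) = 2; x(9) = 26; x(10) = 14.
Since x(10) = x(1) = 14, the sequence is periodic with period 9.
(404 - 1) mod 9 = 7, so x(404) = x(8) = 2.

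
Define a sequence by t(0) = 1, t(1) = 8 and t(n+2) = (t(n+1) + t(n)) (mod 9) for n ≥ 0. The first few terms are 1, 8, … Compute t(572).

8

Computing terms: t(0) = 1,  t(1) = 8,  t(2) = 0,  t(3) = 8,  t(4) = 8,  t(5) = 7,  t(6) = 6,  t(7) = 4,  t(8) = 1,  t(9) = 5,  t(10) = 6,  t(11) = 2,  t(12) = 8,  t(13) = 1,  t(14) = 0,  t(15) = 1,  t(16) = 1,  t(17) = 2,  t(18) = 3,  t(19) = 5,  t(20) = 8,  t(21) = 4,  t(22) = 3,  t(23) = 7,  t(24) = 1,  t(25) = 8.
The sequence repeats with period 24.
So t(572) = t(0 + ((572-0) mod 24)) = t(20) = 8.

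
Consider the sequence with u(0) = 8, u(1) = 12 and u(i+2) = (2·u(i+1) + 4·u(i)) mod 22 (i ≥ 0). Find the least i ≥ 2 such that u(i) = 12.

Computing terms: u(0) = 8, u(1) = 12, u(2) = 12, u(3) = 6, u(4) = 16, u(5) = 12, u(6) = 0, u(7) = 4, u(8) = 8, u(9) = 10, u(10) = 8, u(11) = 12.
Since (u(10), u(11)) = (u(0), u(1)) = (8, 12) (two consecutive terms determine the rest), the sequence is periodic with period 10.
The value 12 first appears (with i ≥ 2) at u(2).

2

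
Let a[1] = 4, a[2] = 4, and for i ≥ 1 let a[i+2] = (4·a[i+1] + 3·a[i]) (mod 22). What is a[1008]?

Computing terms: a[1] = 4; a[2] = 4; a[3] = 6; a[4] = 14; a[5] = 8; a[6] = 8; a[7] = 12; a[8] = 6; a[9] = 16; a[10] = 16; a[11] = 2; a[12] = 12; a[13] = 10; a[14] = 10; a[15] = 4; a[16] = 2; a[17] = 20; a[18] = 20; a[19] = 8; a[20] = 4; a[21] = 18; a[22] = 18; a[23] = 16; a[24] = 8; a[25] = 14; a[26] = 14; a[27] = 10; a[28] = 16; a[29] = 6; a[30] = 6; a[31] = 20; a[32] = 10; a[33] = 12; a[34] = 12; a[35] = 18; a[36] = 20; a[37] = 2; a[38] = 2; a[39] = 14; a[40] = 18; a[41] = 4; a[42] = 4.
The sequence repeats with period 40.
So a[1008] = a[1 + ((1008-1) mod 40)] = a[8] = 6.

6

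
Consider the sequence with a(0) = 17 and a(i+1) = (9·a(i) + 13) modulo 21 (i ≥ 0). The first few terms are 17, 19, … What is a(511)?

Computing terms: a(0) = 17, a(1) = 19, a(2) = 16, a(3) = 10, a(4) = 19.
Since a(4) = a(1) = 19, the sequence is eventually periodic: after a pre-period of length 1 it cycles with period 3.
For i ≥ 1, a(i) depends only on (i - 1) mod 3. (511 - 1) mod 3 = 0, so a(511) = a(1) = 19.

19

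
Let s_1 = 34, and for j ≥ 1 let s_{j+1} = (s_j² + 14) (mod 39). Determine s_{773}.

We have s_1 = 34, s_2 = 0, s_3 = 14, s_4 = 15, s_5 = 5, s_6 = 0.
Since s_6 = s_2 = 0, the sequence is eventually periodic: after a pre-period of length 1 it cycles with period 4.
For j ≥ 2, s_j depends only on (j - 2) mod 4. (773 - 2) mod 4 = 3, so s_{773} = s_5 = 5.

5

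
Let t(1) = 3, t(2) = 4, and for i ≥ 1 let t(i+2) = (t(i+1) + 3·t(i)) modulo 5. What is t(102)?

t(1) = 3, t(2) = 4, t(3) = 3, t(4) = 0, t(5) = 4, t(6) = 4, t(7) = 1, t(8) = 3, t(9) = 1, t(10) = 0, t(11) = 3, t(12) = 3, t(13) = 2, t(14) = 1, t(15) = 2, t(16) = 0, t(17) = 1, t(18) = 1, t(19) = 4, t(20) = 2, t(21) = 4, t(22) = 0, t(23) = 2, t(24) = 2, t(25) = 3, t(26) = 4.
The sequence repeats with period 24.
So t(102) = t(1 + ((102-1) mod 24)) = t(6) = 4.

4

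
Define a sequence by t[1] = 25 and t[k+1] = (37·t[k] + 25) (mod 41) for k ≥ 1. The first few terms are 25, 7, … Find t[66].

Listing terms: t[1] = 25; t[2] = 7; t[3] = 38; t[4] = 37; t[5] = 0; t[6] = 25.
Since t[6] = t[1] = 25, the sequence is periodic with period 5.
So t[66] = t[1 + ((66-1) mod 5)] = t[1] = 25.

25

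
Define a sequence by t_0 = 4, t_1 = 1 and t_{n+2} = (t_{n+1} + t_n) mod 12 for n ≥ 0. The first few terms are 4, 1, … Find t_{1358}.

Listing terms: t_0 = 4; t_1 = 1; t_2 = 5; t_3 = 6; t_4 = 11; t_5 = 5; t_6 = 4; t_7 = 9; t_8 = 1; t_9 = 10; t_{10} = 11; t_{11} = 9; t_{12} = 8; t_{13} = 5; t_{14} = 1; t_{15} = 6; t_{16} = 7; t_{17} = 1; t_{18} = 8; t_{19} = 9; t_{20} = 5; t_{21} = 2; t_{22} = 7; t_{23} = 9; t_{24} = 4; t_{25} = 1.
The sequence repeats with period 24.
(1358 - 0) mod 24 = 14, so t_{1358} = t_{14} = 1.

1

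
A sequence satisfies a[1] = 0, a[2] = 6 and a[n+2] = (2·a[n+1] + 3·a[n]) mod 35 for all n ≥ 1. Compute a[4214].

Listing terms: a[1] = 0, a[2] = 6, a[3] = 12, a[4] = 7, a[5] = 15, a[6] = 16, a[7] = 7, a[8] = 27, a[9] = 5, a[10] = 21, a[11] = 22, a[12] = 2, a[13] = 0, a[14] = 6.
Since (a[13], a[14]) = (a[1], a[2]) = (0, 6) (two consecutive terms determine the rest), the sequence is periodic with period 12.
(4214 - 1) mod 12 = 1, so a[4214] = a[2] = 6.

6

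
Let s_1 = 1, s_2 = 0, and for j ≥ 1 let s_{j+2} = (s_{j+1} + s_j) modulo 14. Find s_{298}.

We have s_1 = 1, s_2 = 0, s_3 = 1, s_4 = 1, s_5 = 2, s_6 = 3, s_7 = 5, s_8 = 8, s_9 = 13, s_{10} = 7, s_{11} = 6, s_{12} = 13, s_{13} = 5, s_{14} = 4, s_{15} = 9, s_{16} = 13, s_{17} = 8, s_{18} = 7, s_{19} = 1, s_{20} = 8, s_{21} = 9, s_{22} = 3, s_{23} = 12, s_{24} = 1, s_{25} = 13, s_{26} = 0, s_{27} = 13, s_{28} = 13, s_{29} = 12, s_{30} = 11, s_{31} = 9, s_{32} = 6, s_{33} = 1, s_{34} = 7, s_{35} = 8, s_{36} = 1, s_{37} = 9, s_{38} = 10, s_{39} = 5, s_{40} = 1, s_{41} = 6, s_{42} = 7, s_{43} = 13, s_{44} = 6, s_{45} = 5, s_{46} = 11, s_{47} = 2, s_{48} = 13, s_{49} = 1, s_{50} = 0.
The sequence repeats with period 48.
So s_{298} = s_{1 + ((298-1) mod 48)} = s_{10} = 7.

7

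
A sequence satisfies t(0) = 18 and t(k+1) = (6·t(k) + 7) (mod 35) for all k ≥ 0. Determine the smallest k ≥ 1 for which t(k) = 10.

We have t(0) = 18, t(1) = 10, t(2) = 32, t(3) = 24, t(4) = 11, t(5) = 3, t(6) = 25, t(7) = 17, t(8) = 4, t(9) = 31, t(10) = 18.
The sequence repeats with period 10.
The value 10 first appears (with k ≥ 1) at t(1).

1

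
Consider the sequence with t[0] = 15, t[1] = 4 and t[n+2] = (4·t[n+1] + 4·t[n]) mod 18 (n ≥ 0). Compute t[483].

Listing terms: t[0] = 15, t[1] = 4, t[2] = 4, t[3] = 14, t[4] = 0, t[5] = 2, t[6] = 8, t[7] = 4, t[8] = 12, t[9] = 10, t[10] = 16, t[11] = 14, t[12] = 12, t[13] = 14, t[14] = 14, t[15] = 4, t[16] = 0, t[17] = 16, t[18] = 10, t[19] = 14, t[20] = 6, t[21] = 8, t[22] = 2, t[23] = 4, t[24] = 6, t[25] = 4, t[26] = 4.
Since (t[25], t[26]) = (t[1], t[2]) = (4, 4) (two consecutive terms determine the rest), the sequence is eventually periodic: after a pre-period of length 1 it cycles with period 24.
For n ≥ 1, t[n] depends only on (n - 1) mod 24. (483 - 1) mod 24 = 2, so t[483] = t[3] = 14.

14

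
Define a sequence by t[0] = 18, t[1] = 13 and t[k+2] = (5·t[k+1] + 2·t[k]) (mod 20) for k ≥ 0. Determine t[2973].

7

Computing terms: t[0] = 18,  t[1] = 13,  t[2] = 1,  t[3] = 11,  t[4] = 17,  t[5] = 7,  t[6] = 9,  t[7] = 19,  t[8] = 13,  t[9] = 3,  t[10] = 1,  t[11] = 11.
Since (t[10], t[11]) = (t[2], t[3]) = (1, 11) (two consecutive terms determine the rest), the sequence is eventually periodic: after a pre-period of length 2 it cycles with period 8.
For k ≥ 2, t[k] depends only on (k - 2) mod 8. (2973 - 2) mod 8 = 3, so t[2973] = t[5] = 7.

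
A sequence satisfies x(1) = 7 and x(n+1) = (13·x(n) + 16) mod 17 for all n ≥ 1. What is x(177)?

7

x(1) = 7; x(2) = 5; x(3) = 13; x(4) = 15; x(5) = 7.
Since x(5) = x(1) = 7, the sequence is periodic with period 4.
So x(177) = x(1 + ((177-1) mod 4)) = x(1) = 7.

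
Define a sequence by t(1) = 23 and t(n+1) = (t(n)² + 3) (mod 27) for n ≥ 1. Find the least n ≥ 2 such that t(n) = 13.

3

t(1) = 23, t(2) = 19, t(3) = 13, t(4) = 10, t(5) = 22, t(6) = 1, t(7) = 4, t(8) = 19.
Since t(8) = t(2) = 19, the sequence is eventually periodic: after a pre-period of length 1 it cycles with period 6.
The value 13 first appears (with n ≥ 2) at t(3).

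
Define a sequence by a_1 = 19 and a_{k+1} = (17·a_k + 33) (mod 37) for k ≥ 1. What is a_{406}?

a_1 = 19,  a_2 = 23,  a_3 = 17,  a_4 = 26,  a_5 = 31,  a_6 = 5,  a_7 = 7,  a_8 = 4,  a_9 = 27,  a_{10} = 11,  a_{11} = 35,  a_{12} = 36,  a_{13} = 16,  a_{14} = 9,  a_{15} = 1,  a_{16} = 13,  a_{17} = 32,  a_{18} = 22,  a_{19} = 0,  a_{20} = 33,  a_{21} = 2,  a_{22} = 30,  a_{23} = 25,  a_{24} = 14,  a_{25} = 12,  a_{26} = 15,  a_{27} = 29,  a_{28} = 8,  a_{29} = 21,  a_{30} = 20,  a_{31} = 3,  a_{32} = 10,  a_{33} = 18,  a_{34} = 6,  a_{35} = 24,  a_{36} = 34,  a_{37} = 19.
Since a_{37} = a_1 = 19, the sequence is periodic with period 36.
(406 - 1) mod 36 = 9, so a_{406} = a_{10} = 11.

11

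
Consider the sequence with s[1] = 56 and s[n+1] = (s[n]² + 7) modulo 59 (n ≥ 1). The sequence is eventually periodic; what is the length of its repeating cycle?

Computing terms: s[1] = 56, s[2] = 16, s[3] = 27, s[4] = 28, s[5] = 24, s[6] = 52, s[7] = 56.
Since s[7] = s[1] = 56, the sequence is periodic with period 6.

6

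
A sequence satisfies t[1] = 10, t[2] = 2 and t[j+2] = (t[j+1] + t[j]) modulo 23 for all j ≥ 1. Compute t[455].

5

Computing terms: t[1] = 10, t[2] = 2, t[3] = 12, t[4] = 14, t[5] = 3, t[6] = 17, t[7] = 20, t[8] = 14, t[9] = 11, t[10] = 2, t[11] = 13, t[12] = 15, t[13] = 5, t[14] = 20, t[15] = 2, t[16] = 22, t[17] = 1, t[18] = 0, t[19] = 1, t[20] = 1, t[21] = 2, t[22] = 3, t[23] = 5, t[24] = 8, t[25] = 13, t[26] = 21, t[27] = 11, t[28] = 9, t[29] = 20, t[30] = 6, t[31] = 3, t[32] = 9, t[33] = 12, t[34] = 21, t[35] = 10, t[36] = 8, t[37] = 18, t[38] = 3, t[39] = 21, t[40] = 1, t[41] = 22, t[42] = 0, t[43] = 22, t[44] = 22, t[45] = 21, t[46] = 20, t[47] = 18, t[48] = 15, t[49] = 10, t[50] = 2.
Since (t[49], t[50]) = (t[1], t[2]) = (10, 2) (two consecutive terms determine the rest), the sequence is periodic with period 48.
(455 - 1) mod 48 = 22, so t[455] = t[23] = 5.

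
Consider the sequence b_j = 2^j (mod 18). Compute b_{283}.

2

b_0 = 1, b_1 = 2, b_2 = 4, b_3 = 8, b_4 = 16, b_5 = 14, b_6 = 10, b_7 = 2.
Since b_7 = b_1 = 2, the sequence is eventually periodic: after a pre-period of length 1 it cycles with period 6.
For j ≥ 1, b_j depends only on (j - 1) mod 6. (283 - 1) mod 6 = 0, so b_{283} = b_1 = 2.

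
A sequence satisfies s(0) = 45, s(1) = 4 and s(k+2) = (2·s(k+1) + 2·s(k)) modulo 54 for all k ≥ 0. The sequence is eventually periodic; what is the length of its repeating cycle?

s(0) = 45,  s(1) = 4,  s(2) = 44,  s(3) = 42,  s(4) = 10,  s(5) = 50,  s(6) = 12,  s(7) = 16,  s(8) = 2,  s(9) = 36,  s(10) = 22,  s(11) = 8,  s(12) = 6,  s(13) = 28,  s(14) = 14,  s(15) = 30,  s(16) = 34,  s(17) = 20,  s(18) = 0,  s(19) = 40,  s(20) = 26,  s(21) = 24,  s(22) = 46,  s(23) = 32,  s(24) = 48,  s(25) = 52,  s(26) = 38,  s(27) = 18,  s(28) = 4,  s(29) = 44.
Since (s(28), s(29)) = (s(1), s(2)) = (4, 44) (two consecutive terms determine the rest), the sequence is eventually periodic: after a pre-period of length 1 it cycles with period 27.

27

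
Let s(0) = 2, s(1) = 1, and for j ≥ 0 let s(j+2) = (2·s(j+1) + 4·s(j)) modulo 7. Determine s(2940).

Computing terms: s(0) = 2; s(1) = 1; s(2) = 3; s(3) = 3; s(4) = 4; s(5) = 6; s(6) = 0; s(7) = 3; s(8) = 6; s(9) = 3; s(10) = 2; s(11) = 2; s(12) = 5; s(13) = 4; s(14) = 0; s(15) = 2; s(16) = 4; s(17) = 2; s(18) = 6; s(19) = 6; s(20) = 1; s(21) = 5; s(22) = 0; s(23) = 6; s(24) = 5; s(25) = 6; s(26) = 4; s(27) = 4; s(28) = 3; s(29) = 1; s(30) = 0; s(31) = 4; s(32) = 1; s(33) = 4; s(34) = 5; s(35) = 5; s(36) = 2; s(37) = 3; s(38) = 0; s(39) = 5; s(40) = 3; s(41) = 5; s(42) = 1; s(43) = 1; s(44) = 6; s(45) = 2; s(46) = 0; s(47) = 1; s(48) = 2; s(49) = 1.
The sequence repeats with period 48.
So s(2940) = s(0 + ((2940-0) mod 48)) = s(12) = 5.

5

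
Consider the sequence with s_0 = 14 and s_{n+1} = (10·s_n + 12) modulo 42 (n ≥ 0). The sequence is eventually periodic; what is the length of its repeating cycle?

We have s_0 = 14, s_1 = 26, s_2 = 20, s_3 = 2, s_4 = 32, s_5 = 38, s_6 = 14.
The sequence repeats with period 6.

6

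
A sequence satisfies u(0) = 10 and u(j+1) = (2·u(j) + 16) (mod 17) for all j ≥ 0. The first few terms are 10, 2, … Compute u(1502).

We have u(0) = 10, u(1) = 2, u(2) = 3, u(3) = 5, u(4) = 9, u(5) = 0, u(6) = 16, u(7) = 14, u(8) = 10.
The sequence repeats with period 8.
(1502 - 0) mod 8 = 6, so u(1502) = u(6) = 16.

16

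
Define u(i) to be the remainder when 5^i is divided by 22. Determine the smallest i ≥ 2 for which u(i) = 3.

We have u(1) = 5, u(2) = 3, u(3) = 15, u(4) = 9, u(5) = 1, u(6) = 5.
Since u(6) = u(1) = 5, the sequence is periodic with period 5.
The value 3 first appears (with i ≥ 2) at u(2).

2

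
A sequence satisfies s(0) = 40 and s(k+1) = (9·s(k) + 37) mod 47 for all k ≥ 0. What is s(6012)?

34

We have s(0) = 40,  s(1) = 21,  s(2) = 38,  s(3) = 3,  s(4) = 17,  s(5) = 2,  s(6) = 8,  s(7) = 15,  s(8) = 31,  s(9) = 34,  s(10) = 14,  s(11) = 22,  s(12) = 0,  s(13) = 37,  s(14) = 41,  s(15) = 30,  s(16) = 25,  s(17) = 27,  s(18) = 45,  s(19) = 19,  s(20) = 20,  s(21) = 29,  s(22) = 16,  s(23) = 40.
The sequence repeats with period 23.
(6012 - 0) mod 23 = 9, so s(6012) = s(9) = 34.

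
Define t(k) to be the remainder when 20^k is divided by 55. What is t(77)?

Listing terms: t(0) = 1, t(1) = 20, t(2) = 15, t(3) = 25, t(4) = 5, t(5) = 45, t(6) = 20.
Since t(6) = t(1) = 20, the sequence is eventually periodic: after a pre-period of length 1 it cycles with period 5.
For k ≥ 1, t(k) depends only on (k - 1) mod 5. (77 - 1) mod 5 = 1, so t(77) = t(2) = 15.

15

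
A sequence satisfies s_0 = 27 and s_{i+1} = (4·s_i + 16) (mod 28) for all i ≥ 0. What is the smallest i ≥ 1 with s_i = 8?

s_0 = 27,  s_1 = 12,  s_2 = 8,  s_3 = 20,  s_4 = 12.
Since s_4 = s_1 = 12, the sequence is eventually periodic: after a pre-period of length 1 it cycles with period 3.
The value 8 first appears (with i ≥ 1) at s_2.

2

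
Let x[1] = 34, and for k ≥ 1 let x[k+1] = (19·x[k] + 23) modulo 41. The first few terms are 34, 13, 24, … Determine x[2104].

x[1] = 34,  x[2] = 13,  x[3] = 24,  x[4] = 28,  x[5] = 22,  x[6] = 31,  x[7] = 38,  x[8] = 7,  x[9] = 33,  x[10] = 35,  x[11] = 32,  x[12] = 16,  x[13] = 40,  x[14] = 4,  x[15] = 17,  x[16] = 18,  x[17] = 37,  x[18] = 29,  x[19] = 0,  x[20] = 23,  x[21] = 9,  x[22] = 30,  x[23] = 19,  x[24] = 15,  x[25] = 21,  x[26] = 12,  x[27] = 5,  x[28] = 36,  x[29] = 10,  x[30] = 8,  x[31] = 11,  x[32] = 27,  x[33] = 3,  x[34] = 39,  x[35] = 26,  x[36] = 25,  x[37] = 6,  x[38] = 14,  x[39] = 2,  x[40] = 20,  x[41] = 34.
The sequence repeats with period 40.
(2104 - 1) mod 40 = 23, so x[2104] = x[24] = 15.

15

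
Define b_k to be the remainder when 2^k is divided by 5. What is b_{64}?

1

b_1 = 2; b_2 = 4; b_3 = 3; b_4 = 1; b_5 = 2.
The sequence repeats with period 4.
(64 - 1) mod 4 = 3, so b_{64} = b_4 = 1.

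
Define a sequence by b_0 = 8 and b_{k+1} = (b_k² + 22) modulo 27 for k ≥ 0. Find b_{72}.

8

We have b_0 = 8, b_1 = 5, b_2 = 20, b_3 = 17, b_4 = 14, b_5 = 2, b_6 = 26, b_7 = 23, b_8 = 11, b_9 = 8.
Since b_9 = b_0 = 8, the sequence is periodic with period 9.
So b_{72} = b_{0 + ((72-0) mod 9)} = b_0 = 8.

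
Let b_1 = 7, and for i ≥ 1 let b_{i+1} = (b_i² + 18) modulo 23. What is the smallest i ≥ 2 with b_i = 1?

We have b_1 = 7,  b_2 = 21,  b_3 = 22,  b_4 = 19,  b_5 = 11,  b_6 = 1,  b_7 = 19.
Since b_7 = b_4 = 19, the sequence is eventually periodic: after a pre-period of length 3 it cycles with period 3.
The value 1 first appears (with i ≥ 2) at b_6.

6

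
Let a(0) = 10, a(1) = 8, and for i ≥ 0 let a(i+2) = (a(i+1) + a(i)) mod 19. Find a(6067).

We have a(0) = 10; a(1) = 8; a(2) = 18; a(3) = 7; a(4) = 6; a(5) = 13; a(6) = 0; a(7) = 13; a(8) = 13; a(9) = 7; a(10) = 1; a(11) = 8; a(12) = 9; a(13) = 17; a(14) = 7; a(15) = 5; a(16) = 12; a(17) = 17; a(18) = 10; a(19) = 8.
The sequence repeats with period 18.
So a(6067) = a(0 + ((6067-0) mod 18)) = a(1) = 8.

8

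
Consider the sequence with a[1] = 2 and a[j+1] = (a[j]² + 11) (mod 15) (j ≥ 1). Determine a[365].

a[1] = 2; a[2] = 0; a[3] = 11; a[4] = 12; a[5] = 5; a[6] = 6; a[7] = 2.
The sequence repeats with period 6.
(365 - 1) mod 6 = 4, so a[365] = a[5] = 5.

5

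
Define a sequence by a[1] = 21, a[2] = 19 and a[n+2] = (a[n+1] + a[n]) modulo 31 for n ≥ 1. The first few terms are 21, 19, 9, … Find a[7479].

Listing terms: a[1] = 21; a[2] = 19; a[3] = 9; a[4] = 28; a[5] = 6; a[6] = 3; a[7] = 9; a[8] = 12; a[9] = 21; a[10] = 2; a[11] = 23; a[12] = 25; a[13] = 17; a[14] = 11; a[15] = 28; a[16] = 8; a[17] = 5; a[18] = 13; a[19] = 18; a[20] = 0; a[21] = 18; a[22] = 18; a[23] = 5; a[24] = 23; a[25] = 28; a[26] = 20; a[27] = 17; a[28] = 6; a[29] = 23; a[30] = 29; a[31] = 21; a[32] = 19.
The sequence repeats with period 30.
(7479 - 1) mod 30 = 8, so a[7479] = a[9] = 21.

21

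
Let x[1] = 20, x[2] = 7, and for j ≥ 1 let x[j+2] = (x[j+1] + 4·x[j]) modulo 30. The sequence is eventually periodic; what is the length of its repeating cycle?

24

We have x[1] = 20, x[2] = 7, x[3] = 27, x[4] = 25, x[5] = 13, x[6] = 23, x[7] = 15, x[8] = 17, x[9] = 17, x[10] = 25, x[11] = 3, x[12] = 13, x[13] = 25, x[14] = 17, x[15] = 27, x[16] = 5, x[17] = 23, x[18] = 13, x[19] = 15, x[20] = 7, x[21] = 7, x[22] = 5, x[23] = 3, x[24] = 23, x[25] = 5, x[26] = 7, x[27] = 27.
Since (x[26], x[27]) = (x[2], x[3]) = (7, 27) (two consecutive terms determine the rest), the sequence is eventually periodic: after a pre-period of length 1 it cycles with period 24.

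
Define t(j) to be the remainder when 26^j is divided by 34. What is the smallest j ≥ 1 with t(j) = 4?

6

We have t(0) = 1,  t(1) = 26,  t(2) = 30,  t(3) = 32,  t(4) = 16,  t(5) = 8,  t(6) = 4,  t(7) = 2,  t(8) = 18,  t(9) = 26.
Since t(9) = t(1) = 26, the sequence is eventually periodic: after a pre-period of length 1 it cycles with period 8.
The value 4 first appears (with j ≥ 1) at t(6).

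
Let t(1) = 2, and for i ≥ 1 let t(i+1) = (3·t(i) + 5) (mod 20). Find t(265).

Computing terms: t(1) = 2, t(2) = 11, t(3) = 18, t(4) = 19, t(5) = 2.
The sequence repeats with period 4.
(265 - 1) mod 4 = 0, so t(265) = t(1) = 2.

2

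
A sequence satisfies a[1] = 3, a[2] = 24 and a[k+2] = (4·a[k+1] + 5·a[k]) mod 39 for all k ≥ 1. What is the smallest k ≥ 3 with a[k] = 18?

4

a[1] = 3, a[2] = 24, a[3] = 33, a[4] = 18, a[5] = 3, a[6] = 24.
Since (a[5], a[6]) = (a[1], a[2]) = (3, 24) (two consecutive terms determine the rest), the sequence is periodic with period 4.
The value 18 first appears (with k ≥ 3) at a[4].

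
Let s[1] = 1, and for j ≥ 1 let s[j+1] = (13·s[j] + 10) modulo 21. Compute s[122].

Computing terms: s[1] = 1, s[2] = 2, s[3] = 15, s[4] = 16, s[5] = 8, s[6] = 9, s[7] = 1.
The sequence repeats with period 6.
(122 - 1) mod 6 = 1, so s[122] = s[2] = 2.

2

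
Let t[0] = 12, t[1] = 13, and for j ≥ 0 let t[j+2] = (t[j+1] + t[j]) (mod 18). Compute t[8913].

We have t[0] = 12,  t[1] = 13,  t[2] = 7,  t[3] = 2,  t[4] = 9,  t[5] = 11,  t[6] = 2,  t[7] = 13,  t[8] = 15,  t[9] = 10,  t[10] = 7,  t[11] = 17,  t[12] = 6,  t[13] = 5,  t[14] = 11,  t[15] = 16,  t[16] = 9,  t[17] = 7,  t[18] = 16,  t[19] = 5,  t[20] = 3,  t[21] = 8,  t[22] = 11,  t[23] = 1,  t[24] = 12,  t[25] = 13.
The sequence repeats with period 24.
(8913 - 0) mod 24 = 9, so t[8913] = t[9] = 10.

10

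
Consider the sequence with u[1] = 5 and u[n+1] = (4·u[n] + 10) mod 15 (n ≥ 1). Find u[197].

0

We have u[1] = 5; u[2] = 0; u[3] = 10; u[4] = 5.
The sequence repeats with period 3.
(197 - 1) mod 3 = 1, so u[197] = u[2] = 0.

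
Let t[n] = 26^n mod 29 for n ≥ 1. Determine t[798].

28

We have t[1] = 26; t[2] = 9; t[3] = 2; t[4] = 23; t[5] = 18; t[6] = 4; t[7] = 17; t[8] = 7; t[9] = 8; t[10] = 5; t[11] = 14; t[12] = 16; t[13] = 10; t[14] = 28; t[15] = 3; t[16] = 20; t[17] = 27; t[18] = 6; t[19] = 11; t[20] = 25; t[21] = 12; t[22] = 22; t[23] = 21; t[24] = 24; t[25] = 15; t[26] = 13; t[27] = 19; t[28] = 1; t[29] = 26.
The sequence repeats with period 28.
(798 - 1) mod 28 = 13, so t[798] = t[14] = 28.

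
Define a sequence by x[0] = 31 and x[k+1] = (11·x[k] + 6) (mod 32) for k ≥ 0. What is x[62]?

15

x[0] = 31; x[1] = 27; x[2] = 15; x[3] = 11; x[4] = 31.
Since x[4] = x[0] = 31, the sequence is periodic with period 4.
(62 - 0) mod 4 = 2, so x[62] = x[2] = 15.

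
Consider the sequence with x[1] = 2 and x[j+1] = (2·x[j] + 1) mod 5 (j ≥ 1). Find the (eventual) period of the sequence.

x[1] = 2; x[2] = 0; x[3] = 1; x[4] = 3; x[5] = 2.
The sequence repeats with period 4.

4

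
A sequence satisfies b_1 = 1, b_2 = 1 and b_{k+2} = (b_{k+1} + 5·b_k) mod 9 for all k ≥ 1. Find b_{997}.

4

b_1 = 1, b_2 = 1, b_3 = 6, b_4 = 2, b_5 = 5, b_6 = 6, b_7 = 4, b_8 = 7, b_9 = 0, b_{10} = 8, b_{11} = 8, b_{12} = 3, b_{13} = 7, b_{14} = 4, b_{15} = 3, b_{16} = 5, b_{17} = 2, b_{18} = 0, b_{19} = 1, b_{20} = 1.
Since (b_{19}, b_{20}) = (b_1, b_2) = (1, 1) (two consecutive terms determine the rest), the sequence is periodic with period 18.
So b_{997} = b_{1 + ((997-1) mod 18)} = b_7 = 4.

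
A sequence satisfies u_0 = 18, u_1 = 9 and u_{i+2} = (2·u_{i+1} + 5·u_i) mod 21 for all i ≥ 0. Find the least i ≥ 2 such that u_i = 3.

2

We have u_0 = 18, u_1 = 9, u_2 = 3, u_3 = 9, u_4 = 12, u_5 = 6, u_6 = 9, u_7 = 6, u_8 = 15, u_9 = 18, u_{10} = 6, u_{11} = 18, u_{12} = 3, u_{13} = 12, u_{14} = 18, u_{15} = 12, u_{16} = 9, u_{17} = 15, u_{18} = 12, u_{19} = 15, u_{20} = 6, u_{21} = 3, u_{22} = 15, u_{23} = 3, u_{24} = 18, u_{25} = 9.
Since (u_{24}, u_{25}) = (u_0, u_1) = (18, 9) (two consecutive terms determine the rest), the sequence is periodic with period 24.
The value 3 first appears (with i ≥ 2) at u_2.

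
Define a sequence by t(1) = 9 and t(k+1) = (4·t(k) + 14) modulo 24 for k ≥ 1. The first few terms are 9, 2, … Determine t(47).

14

Computing terms: t(1) = 9; t(2) = 2; t(3) = 22; t(4) = 6; t(5) = 14; t(6) = 22.
Since t(6) = t(3) = 22, the sequence is eventually periodic: after a pre-period of length 2 it cycles with period 3.
For k ≥ 3, t(k) depends only on (k - 3) mod 3. (47 - 3) mod 3 = 2, so t(47) = t(5) = 14.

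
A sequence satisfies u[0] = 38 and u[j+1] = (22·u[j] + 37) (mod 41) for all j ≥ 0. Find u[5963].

17

Listing terms: u[0] = 38,  u[1] = 12,  u[2] = 14,  u[3] = 17,  u[4] = 1,  u[5] = 18,  u[6] = 23,  u[7] = 10,  u[8] = 11,  u[9] = 33,  u[10] = 25,  u[11] = 13,  u[12] = 36,  u[13] = 9,  u[14] = 30,  u[15] = 0,  u[16] = 37,  u[17] = 31,  u[18] = 22,  u[19] = 29,  u[20] = 19,  u[21] = 4,  u[22] = 2,  u[23] = 40,  u[24] = 15,  u[25] = 39,  u[26] = 34,  u[27] = 6,  u[28] = 5,  u[29] = 24,  u[30] = 32,  u[31] = 3,  u[32] = 21,  u[33] = 7,  u[34] = 27,  u[35] = 16,  u[36] = 20,  u[37] = 26,  u[38] = 35,  u[39] = 28,  u[40] = 38.
Since u[40] = u[0] = 38, the sequence is periodic with period 40.
(5963 - 0) mod 40 = 3, so u[5963] = u[3] = 17.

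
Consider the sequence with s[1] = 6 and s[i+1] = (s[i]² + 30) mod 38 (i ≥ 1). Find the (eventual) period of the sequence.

3

Computing terms: s[1] = 6; s[2] = 28; s[3] = 16; s[4] = 20; s[5] = 12; s[6] = 22; s[7] = 20.
Since s[7] = s[4] = 20, the sequence is eventually periodic: after a pre-period of length 3 it cycles with period 3.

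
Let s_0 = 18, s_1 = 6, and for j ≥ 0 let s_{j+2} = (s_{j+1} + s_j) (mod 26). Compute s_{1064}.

We have s_0 = 18, s_1 = 6, s_2 = 24, s_3 = 4, s_4 = 2, s_5 = 6, s_6 = 8, s_7 = 14, s_8 = 22, s_9 = 10, s_{10} = 6, s_{11} = 16, s_{12} = 22, s_{13} = 12, s_{14} = 8, s_{15} = 20, s_{16} = 2, s_{17} = 22, s_{18} = 24, s_{19} = 20, s_{20} = 18, s_{21} = 12, s_{22} = 4, s_{23} = 16, s_{24} = 20, s_{25} = 10, s_{26} = 4, s_{27} = 14, s_{28} = 18, s_{29} = 6.
The sequence repeats with period 28.
So s_{1064} = s_{0 + ((1064-0) mod 28)} = s_0 = 18.

18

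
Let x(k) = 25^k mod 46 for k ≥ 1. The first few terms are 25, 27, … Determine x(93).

9

We have x(1) = 25; x(2) = 27; x(3) = 31; x(4) = 39; x(5) = 9; x(6) = 41; x(7) = 13; x(8) = 3; x(9) = 29; x(10) = 35; x(11) = 1; x(12) = 25.
The sequence repeats with period 11.
(93 - 1) mod 11 = 4, so x(93) = x(5) = 9.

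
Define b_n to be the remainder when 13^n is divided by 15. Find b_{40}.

1

b_0 = 1; b_1 = 13; b_2 = 4; b_3 = 7; b_4 = 1.
Since b_4 = b_0 = 1, the sequence is periodic with period 4.
(40 - 0) mod 4 = 0, so b_{40} = b_0 = 1.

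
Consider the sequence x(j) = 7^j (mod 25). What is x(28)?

1

Listing terms: x(0) = 1, x(1) = 7, x(2) = 24, x(3) = 18, x(4) = 1.
Since x(4) = x(0) = 1, the sequence is periodic with period 4.
(28 - 0) mod 4 = 0, so x(28) = x(0) = 1.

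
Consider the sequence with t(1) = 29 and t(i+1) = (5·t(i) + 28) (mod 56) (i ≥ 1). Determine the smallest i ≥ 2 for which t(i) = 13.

4

Computing terms: t(1) = 29,  t(2) = 5,  t(3) = 53,  t(4) = 13,  t(5) = 37,  t(6) = 45,  t(7) = 29.
Since t(7) = t(1) = 29, the sequence is periodic with period 6.
The value 13 first appears (with i ≥ 2) at t(4).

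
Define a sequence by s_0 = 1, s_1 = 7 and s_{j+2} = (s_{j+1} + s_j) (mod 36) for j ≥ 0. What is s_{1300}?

s_0 = 1; s_1 = 7; s_2 = 8; s_3 = 15; s_4 = 23; s_5 = 2; s_6 = 25; s_7 = 27; s_8 = 16; s_9 = 7; s_{10} = 23; s_{11} = 30; s_{12} = 17; s_{13} = 11; s_{14} = 28; s_{15} = 3; s_{16} = 31; s_{17} = 34; s_{18} = 29; s_{19} = 27; s_{20} = 20; s_{21} = 11; s_{22} = 31; s_{23} = 6; s_{24} = 1; s_{25} = 7.
The sequence repeats with period 24.
So s_{1300} = s_{0 + ((1300-0) mod 24)} = s_4 = 23.

23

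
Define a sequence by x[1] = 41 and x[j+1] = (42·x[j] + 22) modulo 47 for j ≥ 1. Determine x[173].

4

Computing terms: x[1] = 41, x[2] = 5, x[3] = 44, x[4] = 37, x[5] = 25, x[6] = 38, x[7] = 20, x[8] = 16, x[9] = 36, x[10] = 30, x[11] = 13, x[12] = 4, x[13] = 2, x[14] = 12, x[15] = 9, x[16] = 24, x[17] = 43, x[18] = 42, x[19] = 0, x[20] = 22, x[21] = 6, x[22] = 39, x[23] = 15, x[24] = 41.
The sequence repeats with period 23.
(173 - 1) mod 23 = 11, so x[173] = x[12] = 4.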